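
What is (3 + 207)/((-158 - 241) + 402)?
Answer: 70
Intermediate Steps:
(3 + 207)/((-158 - 241) + 402) = 210/(-399 + 402) = 210/3 = 210*(⅓) = 70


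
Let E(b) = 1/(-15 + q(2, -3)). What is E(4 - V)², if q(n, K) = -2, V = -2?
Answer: 1/289 ≈ 0.0034602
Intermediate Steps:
E(b) = -1/17 (E(b) = 1/(-15 - 2) = 1/(-17) = -1/17)
E(4 - V)² = (-1/17)² = 1/289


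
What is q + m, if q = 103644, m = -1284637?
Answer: -1180993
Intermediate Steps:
q + m = 103644 - 1284637 = -1180993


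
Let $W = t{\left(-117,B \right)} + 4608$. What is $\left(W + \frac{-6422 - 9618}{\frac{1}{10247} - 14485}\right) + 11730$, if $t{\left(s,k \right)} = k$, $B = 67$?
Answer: $\frac{1217561161225}{74213897} \approx 16406.0$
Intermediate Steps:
$W = 4675$ ($W = 67 + 4608 = 4675$)
$\left(W + \frac{-6422 - 9618}{\frac{1}{10247} - 14485}\right) + 11730 = \left(4675 + \frac{-6422 - 9618}{\frac{1}{10247} - 14485}\right) + 11730 = \left(4675 - \frac{16040}{\frac{1}{10247} - 14485}\right) + 11730 = \left(4675 - \frac{16040}{- \frac{148427794}{10247}}\right) + 11730 = \left(4675 - - \frac{82180940}{74213897}\right) + 11730 = \left(4675 + \frac{82180940}{74213897}\right) + 11730 = \frac{347032149415}{74213897} + 11730 = \frac{1217561161225}{74213897}$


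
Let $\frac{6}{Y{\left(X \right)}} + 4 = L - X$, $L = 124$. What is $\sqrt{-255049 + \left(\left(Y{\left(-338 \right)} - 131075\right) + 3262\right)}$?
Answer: $\frac{i \sqrt{20077665455}}{229} \approx 618.76 i$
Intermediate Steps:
$Y{\left(X \right)} = \frac{6}{120 - X}$ ($Y{\left(X \right)} = \frac{6}{-4 - \left(-124 + X\right)} = \frac{6}{120 - X}$)
$\sqrt{-255049 + \left(\left(Y{\left(-338 \right)} - 131075\right) + 3262\right)} = \sqrt{-255049 - \left(127813 + \frac{6}{-120 - 338}\right)} = \sqrt{-255049 + \left(\left(- \frac{6}{-458} - 131075\right) + 3262\right)} = \sqrt{-255049 + \left(\left(\left(-6\right) \left(- \frac{1}{458}\right) - 131075\right) + 3262\right)} = \sqrt{-255049 + \left(\left(\frac{3}{229} - 131075\right) + 3262\right)} = \sqrt{-255049 + \left(- \frac{30016172}{229} + 3262\right)} = \sqrt{-255049 - \frac{29269174}{229}} = \sqrt{- \frac{87675395}{229}} = \frac{i \sqrt{20077665455}}{229}$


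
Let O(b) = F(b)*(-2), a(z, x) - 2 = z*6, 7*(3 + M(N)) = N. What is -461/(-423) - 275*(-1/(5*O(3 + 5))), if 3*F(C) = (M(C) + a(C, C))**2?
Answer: 101290663/96079374 ≈ 1.0542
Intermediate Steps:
M(N) = -3 + N/7
a(z, x) = 2 + 6*z (a(z, x) = 2 + z*6 = 2 + 6*z)
F(C) = (-1 + 43*C/7)**2/3 (F(C) = ((-3 + C/7) + (2 + 6*C))**2/3 = (-1 + 43*C/7)**2/3)
O(b) = -2*(-7 + 43*b)**2/147 (O(b) = ((-7 + 43*b)**2/147)*(-2) = -2*(-7 + 43*b)**2/147)
-461/(-423) - 275*(-1/(5*O(3 + 5))) = -461/(-423) - 275*147/(10*(-7 + 43*(3 + 5))**2) = -461*(-1/423) - 275*147/(10*(-7 + 43*8)**2) = 461/423 - 275*147/(10*(-7 + 344)**2) = 461/423 - 275/((-(-10)*337**2/147)) = 461/423 - 275/((-(-10)*113569/147)) = 461/423 - 275/((-5*(-227138/147))) = 461/423 - 275/1135690/147 = 461/423 - 275*147/1135690 = 461/423 - 8085/227138 = 101290663/96079374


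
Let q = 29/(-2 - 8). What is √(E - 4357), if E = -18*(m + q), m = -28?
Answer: 2*I*√23755/5 ≈ 61.651*I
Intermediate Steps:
q = -29/10 (q = 29/(-10) = 29*(-⅒) = -29/10 ≈ -2.9000)
E = 2781/5 (E = -18*(-28 - 29/10) = -18*(-309/10) = 2781/5 ≈ 556.20)
√(E - 4357) = √(2781/5 - 4357) = √(-19004/5) = 2*I*√23755/5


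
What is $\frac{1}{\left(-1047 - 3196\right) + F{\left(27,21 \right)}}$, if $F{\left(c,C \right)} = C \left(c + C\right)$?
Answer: $- \frac{1}{3235} \approx -0.00030912$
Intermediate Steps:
$F{\left(c,C \right)} = C \left(C + c\right)$
$\frac{1}{\left(-1047 - 3196\right) + F{\left(27,21 \right)}} = \frac{1}{\left(-1047 - 3196\right) + 21 \left(21 + 27\right)} = \frac{1}{\left(-1047 - 3196\right) + 21 \cdot 48} = \frac{1}{-4243 + 1008} = \frac{1}{-3235} = - \frac{1}{3235}$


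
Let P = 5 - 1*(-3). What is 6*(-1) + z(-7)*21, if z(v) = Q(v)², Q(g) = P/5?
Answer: 1194/25 ≈ 47.760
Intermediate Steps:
P = 8 (P = 5 + 3 = 8)
Q(g) = 8/5
z(v) = 64/25 (z(v) = (8/5)² = 64/25)
6*(-1) + z(-7)*21 = 6*(-1) + (64/25)*21 = -6 + 1344/25 = 1194/25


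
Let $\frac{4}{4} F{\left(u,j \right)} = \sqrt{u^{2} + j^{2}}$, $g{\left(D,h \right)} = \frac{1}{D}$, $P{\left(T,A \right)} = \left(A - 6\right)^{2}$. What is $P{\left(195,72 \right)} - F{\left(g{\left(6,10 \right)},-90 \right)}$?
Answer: $4356 - \frac{17 \sqrt{1009}}{6} \approx 4266.0$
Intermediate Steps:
$P{\left(T,A \right)} = \left(-6 + A\right)^{2}$
$F{\left(u,j \right)} = \sqrt{j^{2} + u^{2}}$ ($F{\left(u,j \right)} = \sqrt{u^{2} + j^{2}} = \sqrt{j^{2} + u^{2}}$)
$P{\left(195,72 \right)} - F{\left(g{\left(6,10 \right)},-90 \right)} = \left(-6 + 72\right)^{2} - \sqrt{\left(-90\right)^{2} + \left(\frac{1}{6}\right)^{2}} = 66^{2} - \sqrt{8100 + \left(\frac{1}{6}\right)^{2}} = 4356 - \sqrt{8100 + \frac{1}{36}} = 4356 - \sqrt{\frac{291601}{36}} = 4356 - \frac{17 \sqrt{1009}}{6}$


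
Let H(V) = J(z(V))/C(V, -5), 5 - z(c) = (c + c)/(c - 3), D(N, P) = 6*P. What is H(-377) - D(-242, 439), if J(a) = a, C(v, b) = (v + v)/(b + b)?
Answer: -37734111/14326 ≈ -2634.0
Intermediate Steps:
C(v, b) = v/b (C(v, b) = (2*v)/((2*b)) = (2*v)*(1/(2*b)) = v/b)
z(c) = 5 - 2*c/(-3 + c) (z(c) = 5 - (c + c)/(c - 3) = 5 - 2*c/(-3 + c))
H(V) = -15*(-5 + V)/(V*(-3 + V)) (H(V) = (3*(-5 + V)/(-3 + V))/((V/(-5))) = (3*(-5 + V)/(-3 + V))/((V*(-⅕))) = (3*(-5 + V)/(-3 + V))/((-V/5)) = (3*(-5 + V)/(-3 + V))*(-5/V) = -15*(-5 + V)/(V*(-3 + V)))
H(-377) - D(-242, 439) = 15*(5 - 1*(-377))/(-377*(-3 - 377)) - 6*439 = 15*(-1/377)*(5 + 377)/(-380) - 1*2634 = 15*(-1/377)*(-1/380)*382 - 2634 = 573/14326 - 2634 = -37734111/14326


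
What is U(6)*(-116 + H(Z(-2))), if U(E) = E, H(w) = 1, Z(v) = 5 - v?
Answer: -690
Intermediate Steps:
U(6)*(-116 + H(Z(-2))) = 6*(-116 + 1) = 6*(-115) = -690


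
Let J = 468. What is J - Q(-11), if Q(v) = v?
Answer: 479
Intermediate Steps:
J - Q(-11) = 468 - 1*(-11) = 468 + 11 = 479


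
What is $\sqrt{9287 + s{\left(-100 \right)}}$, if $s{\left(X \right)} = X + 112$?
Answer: $\sqrt{9299} \approx 96.431$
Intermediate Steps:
$s{\left(X \right)} = 112 + X$
$\sqrt{9287 + s{\left(-100 \right)}} = \sqrt{9287 + \left(112 - 100\right)} = \sqrt{9287 + 12} = \sqrt{9299}$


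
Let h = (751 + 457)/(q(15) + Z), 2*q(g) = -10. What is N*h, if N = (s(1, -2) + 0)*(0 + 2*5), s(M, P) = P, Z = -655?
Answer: 1208/33 ≈ 36.606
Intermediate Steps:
q(g) = -5 (q(g) = (½)*(-10) = -5)
h = -302/165 (h = (751 + 457)/(-5 - 655) = 1208/(-660) = 1208*(-1/660) = -302/165 ≈ -1.8303)
N = -20 (N = (-2 + 0)*(0 + 2*5) = -2*(0 + 10) = -2*10 = -20)
N*h = -20*(-302/165) = 1208/33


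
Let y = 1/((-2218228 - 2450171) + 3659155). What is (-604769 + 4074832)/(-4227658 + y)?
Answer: -3502140262372/4266738470553 ≈ -0.82080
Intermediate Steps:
y = -1/1009244 (y = 1/(-4668399 + 3659155) = 1/(-1009244) = -1/1009244 ≈ -9.9084e-7)
(-604769 + 4074832)/(-4227658 + y) = (-604769 + 4074832)/(-4227658 - 1/1009244) = 3470063/(-4266738470553/1009244) = 3470063*(-1009244/4266738470553) = -3502140262372/4266738470553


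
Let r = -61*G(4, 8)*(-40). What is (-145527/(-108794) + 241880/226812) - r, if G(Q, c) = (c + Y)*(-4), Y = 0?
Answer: 481686148481221/6168946182 ≈ 78082.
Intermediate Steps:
G(Q, c) = -4*c (G(Q, c) = (c + 0)*(-4) = c*(-4) = -4*c)
r = -78080 (r = -(-244)*8*(-40) = -61*(-32)*(-40) = 1952*(-40) = -78080)
(-145527/(-108794) + 241880/226812) - r = (-145527/(-108794) + 241880/226812) - 1*(-78080) = (-145527*(-1/108794) + 241880*(1/226812)) + 78080 = (145527/108794 + 60470/56703) + 78080 = 14830590661/6168946182 + 78080 = 481686148481221/6168946182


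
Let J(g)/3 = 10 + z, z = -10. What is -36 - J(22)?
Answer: -36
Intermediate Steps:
J(g) = 0 (J(g) = 3*(10 - 10) = 3*0 = 0)
-36 - J(22) = -36 - 1*0 = -36 + 0 = -36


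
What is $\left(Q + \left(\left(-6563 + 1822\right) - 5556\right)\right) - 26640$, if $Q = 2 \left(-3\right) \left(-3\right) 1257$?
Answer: $-14311$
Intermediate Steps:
$Q = 22626$ ($Q = \left(-6\right) \left(-3\right) 1257 = 18 \cdot 1257 = 22626$)
$\left(Q + \left(\left(-6563 + 1822\right) - 5556\right)\right) - 26640 = \left(22626 + \left(\left(-6563 + 1822\right) - 5556\right)\right) - 26640 = \left(22626 - 10297\right) - 26640 = 12329 - 26640 = -14311$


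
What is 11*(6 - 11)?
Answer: -55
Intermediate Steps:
11*(6 - 11) = 11*(-5) = -55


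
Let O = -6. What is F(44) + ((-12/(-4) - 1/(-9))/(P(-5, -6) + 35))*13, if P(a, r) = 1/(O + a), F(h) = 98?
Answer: 85673/864 ≈ 99.159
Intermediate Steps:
P(a, r) = 1/(-6 + a)
F(44) + ((-12/(-4) - 1/(-9))/(P(-5, -6) + 35))*13 = 98 + ((-12/(-4) - 1/(-9))/(1/(-6 - 5) + 35))*13 = 98 + ((-12*(-¼) - 1*(-⅑))/(1/(-11) + 35))*13 = 98 + ((3 + ⅑)/(-1/11 + 35))*13 = 98 + ((28/9)/(384/11))*13 = 98 + ((11/384)*(28/9))*13 = 98 + (77/864)*13 = 98 + 1001/864 = 85673/864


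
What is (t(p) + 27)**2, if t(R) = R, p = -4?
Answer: 529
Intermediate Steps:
(t(p) + 27)**2 = (-4 + 27)**2 = 23**2 = 529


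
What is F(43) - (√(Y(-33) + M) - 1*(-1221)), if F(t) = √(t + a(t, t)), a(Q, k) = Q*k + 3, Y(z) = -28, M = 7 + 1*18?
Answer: -1221 + √1895 - I*√3 ≈ -1177.5 - 1.732*I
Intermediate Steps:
M = 25 (M = 7 + 18 = 25)
a(Q, k) = 3 + Q*k
F(t) = √(3 + t + t²) (F(t) = √(t + (3 + t*t)) = √(t + (3 + t²)) = √(3 + t + t²))
F(43) - (√(Y(-33) + M) - 1*(-1221)) = √(3 + 43 + 43²) - (√(-28 + 25) - 1*(-1221)) = √(3 + 43 + 1849) - (√(-3) + 1221) = √1895 - (I*√3 + 1221) = √1895 - (1221 + I*√3) = √1895 + (-1221 - I*√3) = -1221 + √1895 - I*√3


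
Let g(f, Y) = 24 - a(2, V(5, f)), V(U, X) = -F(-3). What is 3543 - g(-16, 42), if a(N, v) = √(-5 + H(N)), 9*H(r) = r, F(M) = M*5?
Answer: 3519 + I*√43/3 ≈ 3519.0 + 2.1858*I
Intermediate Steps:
F(M) = 5*M
H(r) = r/9
V(U, X) = 15 (V(U, X) = -5*(-3) = -1*(-15) = 15)
a(N, v) = √(-5 + N/9)
g(f, Y) = 24 - I*√43/3 (g(f, Y) = 24 - √(-45 + 2)/3 = 24 - √(-43)/3 = 24 - I*√43/3)
3543 - g(-16, 42) = 3543 - (24 - I*√43/3) = 3543 + (-24 + I*√43/3) = 3519 + I*√43/3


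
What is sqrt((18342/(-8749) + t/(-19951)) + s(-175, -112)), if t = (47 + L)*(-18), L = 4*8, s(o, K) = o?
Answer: I*sqrt(5393631209775708211)/174551299 ≈ 13.305*I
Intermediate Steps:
L = 32
t = -1422 (t = (47 + 32)*(-18) = 79*(-18) = -1422)
sqrt((18342/(-8749) + t/(-19951)) + s(-175, -112)) = sqrt((18342/(-8749) - 1422/(-19951)) - 175) = sqrt((18342*(-1/8749) - 1422*(-1/19951)) - 175) = sqrt((-18342/8749 + 1422/19951) - 175) = sqrt(-353500164/174551299 - 175) = sqrt(-30899977489/174551299) = I*sqrt(5393631209775708211)/174551299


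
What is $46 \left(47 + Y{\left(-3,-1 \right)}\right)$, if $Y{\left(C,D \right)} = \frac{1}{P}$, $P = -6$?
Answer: $\frac{6463}{3} \approx 2154.3$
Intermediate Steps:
$Y{\left(C,D \right)} = - \frac{1}{6}$ ($Y{\left(C,D \right)} = \frac{1}{-6} = - \frac{1}{6}$)
$46 \left(47 + Y{\left(-3,-1 \right)}\right) = 46 \left(47 - \frac{1}{6}\right) = 46 \cdot \frac{281}{6} = \frac{6463}{3}$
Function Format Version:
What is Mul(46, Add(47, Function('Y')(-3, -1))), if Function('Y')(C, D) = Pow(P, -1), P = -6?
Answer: Rational(6463, 3) ≈ 2154.3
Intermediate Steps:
Function('Y')(C, D) = Rational(-1, 6) (Function('Y')(C, D) = Pow(-6, -1) = Rational(-1, 6))
Mul(46, Add(47, Function('Y')(-3, -1))) = Mul(46, Add(47, Rational(-1, 6))) = Mul(46, Rational(281, 6)) = Rational(6463, 3)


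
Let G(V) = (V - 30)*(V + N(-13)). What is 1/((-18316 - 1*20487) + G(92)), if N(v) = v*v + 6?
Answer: -1/22249 ≈ -4.4946e-5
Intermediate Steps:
N(v) = 6 + v² (N(v) = v² + 6 = 6 + v²)
G(V) = (-30 + V)*(175 + V) (G(V) = (V - 30)*(V + (6 + (-13)²)) = (-30 + V)*(V + (6 + 169)) = (-30 + V)*(V + 175) = (-30 + V)*(175 + V))
1/((-18316 - 1*20487) + G(92)) = 1/((-18316 - 1*20487) + (-5250 + 92² + 145*92)) = 1/((-18316 - 20487) + (-5250 + 8464 + 13340)) = 1/(-38803 + 16554) = 1/(-22249) = -1/22249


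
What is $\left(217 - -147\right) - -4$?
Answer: $368$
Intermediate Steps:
$\left(217 - -147\right) - -4 = \left(217 + 147\right) + 4 = 364 + 4 = 368$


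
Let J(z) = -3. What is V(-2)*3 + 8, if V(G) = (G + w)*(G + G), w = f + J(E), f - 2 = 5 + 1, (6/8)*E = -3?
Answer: -28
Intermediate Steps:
E = -4 (E = (4/3)*(-3) = -4)
f = 8 (f = 2 + (5 + 1) = 2 + 6 = 8)
w = 5 (w = 8 - 3 = 5)
V(G) = 2*G*(5 + G) (V(G) = (G + 5)*(G + G) = (5 + G)*(2*G) = 2*G*(5 + G))
V(-2)*3 + 8 = (2*(-2)*(5 - 2))*3 + 8 = (2*(-2)*3)*3 + 8 = -12*3 + 8 = -36 + 8 = -28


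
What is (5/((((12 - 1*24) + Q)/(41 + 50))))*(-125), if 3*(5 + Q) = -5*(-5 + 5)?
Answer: 56875/17 ≈ 3345.6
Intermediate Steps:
Q = -5 (Q = -5 + (-5*(-5 + 5))/3 = -5 + (-5*0)/3 = -5 + (⅓)*0 = -5 + 0 = -5)
(5/((((12 - 1*24) + Q)/(41 + 50))))*(-125) = (5/((((12 - 1*24) - 5)/(41 + 50))))*(-125) = (5/((((12 - 24) - 5)/91)))*(-125) = (5/(((-12 - 5)*(1/91))))*(-125) = (5/((-17*1/91)))*(-125) = (5/(-17/91))*(-125) = (5*(-91/17))*(-125) = -455/17*(-125) = 56875/17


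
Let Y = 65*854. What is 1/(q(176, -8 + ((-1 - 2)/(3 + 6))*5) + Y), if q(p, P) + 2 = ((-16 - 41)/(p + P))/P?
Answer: 14471/803256781 ≈ 1.8015e-5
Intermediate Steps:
q(p, P) = -2 - 57/(P*(P + p)) (q(p, P) = -2 + ((-16 - 41)/(p + P))/P = -2 + (-57/(P + p))/P = -2 - 57/(P*(P + p)))
Y = 55510
1/(q(176, -8 + ((-1 - 2)/(3 + 6))*5) + Y) = 1/((-57 - 2*(-8 + ((-1 - 2)/(3 + 6))*5)**2 - 2*(-8 + ((-1 - 2)/(3 + 6))*5)*176)/((-8 + ((-1 - 2)/(3 + 6))*5)*((-8 + ((-1 - 2)/(3 + 6))*5) + 176)) + 55510) = 1/((-57 - 2*(-8 - 3/9*5)**2 - 2*(-8 - 3/9*5)*176)/((-8 - 3/9*5)*((-8 - 3/9*5) + 176)) + 55510) = 1/((-57 - 2*(-8 - 3*1/9*5)**2 - 2*(-8 - 3*1/9*5)*176)/((-8 - 3*1/9*5)*((-8 - 3*1/9*5) + 176)) + 55510) = 1/((-57 - 2*(-8 - 1/3*5)**2 - 2*(-8 - 1/3*5)*176)/((-8 - 1/3*5)*((-8 - 1/3*5) + 176)) + 55510) = 1/((-57 - 2*(-8 - 5/3)**2 - 2*(-8 - 5/3)*176)/((-8 - 5/3)*((-8 - 5/3) + 176)) + 55510) = 1/((-57 - 2*(-29/3)**2 - 2*(-29/3)*176)/((-29/3)*(-29/3 + 176)) + 55510) = 1/(-3*(-57 - 2*841/9 + 10208/3)/(29*499/3) + 55510) = 1/(-3/29*3/499*(-57 - 1682/9 + 10208/3) + 55510) = 1/(-3/29*3/499*28429/9 + 55510) = 1/(-28429/14471 + 55510) = 1/(803256781/14471) = 14471/803256781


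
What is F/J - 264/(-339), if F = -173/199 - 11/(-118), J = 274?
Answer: 564138559/727049684 ≈ 0.77593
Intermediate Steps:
F = -18225/23482 (F = -173*1/199 - 11*(-1/118) = -173/199 + 11/118 = -18225/23482 ≈ -0.77613)
F/J - 264/(-339) = -18225/23482/274 - 264/(-339) = -18225/23482*1/274 - 264*(-1/339) = -18225/6434068 + 88/113 = 564138559/727049684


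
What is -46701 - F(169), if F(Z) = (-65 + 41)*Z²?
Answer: 638763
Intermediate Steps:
F(Z) = -24*Z²
-46701 - F(169) = -46701 - (-24)*169² = -46701 - (-24)*28561 = -46701 - 1*(-685464) = -46701 + 685464 = 638763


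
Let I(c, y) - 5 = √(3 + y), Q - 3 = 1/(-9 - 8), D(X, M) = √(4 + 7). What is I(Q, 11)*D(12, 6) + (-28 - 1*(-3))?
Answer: -25 + √11*(5 + √14) ≈ 3.9928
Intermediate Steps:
D(X, M) = √11
Q = 50/17 (Q = 3 + 1/(-9 - 8) = 3 + 1/(-17) = 3 - 1/17 = 50/17 ≈ 2.9412)
I(c, y) = 5 + √(3 + y)
I(Q, 11)*D(12, 6) + (-28 - 1*(-3)) = (5 + √(3 + 11))*√11 + (-28 - 1*(-3)) = (5 + √14)*√11 + (-28 + 3) = √11*(5 + √14) - 25 = -25 + √11*(5 + √14)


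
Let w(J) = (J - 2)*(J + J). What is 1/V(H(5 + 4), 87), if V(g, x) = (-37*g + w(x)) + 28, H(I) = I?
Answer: 1/14485 ≈ 6.9037e-5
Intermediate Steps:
w(J) = 2*J*(-2 + J) (w(J) = (-2 + J)*(2*J) = 2*J*(-2 + J))
V(g, x) = 28 - 37*g + 2*x*(-2 + x) (V(g, x) = (-37*g + 2*x*(-2 + x)) + 28 = 28 - 37*g + 2*x*(-2 + x))
1/V(H(5 + 4), 87) = 1/(28 - 37*(5 + 4) + 2*87*(-2 + 87)) = 1/(28 - 37*9 + 2*87*85) = 1/(28 - 333 + 14790) = 1/14485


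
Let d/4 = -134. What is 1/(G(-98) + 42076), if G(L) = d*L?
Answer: 1/94604 ≈ 1.0570e-5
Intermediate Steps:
d = -536 (d = 4*(-134) = -536)
G(L) = -536*L
1/(G(-98) + 42076) = 1/(-536*(-98) + 42076) = 1/(52528 + 42076) = 1/94604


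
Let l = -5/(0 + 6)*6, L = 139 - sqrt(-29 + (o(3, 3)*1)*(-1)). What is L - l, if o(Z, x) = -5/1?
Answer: 144 - 2*I*sqrt(6) ≈ 144.0 - 4.899*I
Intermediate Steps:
o(Z, x) = -5 (o(Z, x) = -5*1 = -5)
L = 139 - 2*I*sqrt(6) (L = 139 - sqrt(-29 - 5*1*(-1)) = 139 - sqrt(-29 - 5*(-1)) = 139 - sqrt(-29 + 5) = 139 - sqrt(-24) = 139 - 2*I*sqrt(6) ≈ 139.0 - 4.899*I)
l = -5 (l = -5/6*6 = -5)
L - l = (139 - 2*I*sqrt(6)) - 1*(-5) = (139 - 2*I*sqrt(6)) + 5 = 144 - 2*I*sqrt(6)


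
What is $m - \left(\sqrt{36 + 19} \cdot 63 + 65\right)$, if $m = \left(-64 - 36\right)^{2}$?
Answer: $9935 - 63 \sqrt{55} \approx 9467.8$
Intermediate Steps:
$m = 10000$ ($m = \left(-100\right)^{2} = 10000$)
$m - \left(\sqrt{36 + 19} \cdot 63 + 65\right) = 10000 - \left(\sqrt{36 + 19} \cdot 63 + 65\right) = 10000 - \left(\sqrt{55} \cdot 63 + 65\right) = 10000 - \left(63 \sqrt{55} + 65\right) = 10000 - \left(65 + 63 \sqrt{55}\right) = 9935 - 63 \sqrt{55}$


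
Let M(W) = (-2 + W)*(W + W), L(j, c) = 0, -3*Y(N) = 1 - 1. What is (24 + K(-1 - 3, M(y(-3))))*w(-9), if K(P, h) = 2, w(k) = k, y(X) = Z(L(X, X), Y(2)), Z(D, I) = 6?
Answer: -234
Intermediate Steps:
Y(N) = 0 (Y(N) = -(1 - 1)/3 = -⅓*0 = 0)
y(X) = 6
M(W) = 2*W*(-2 + W) (M(W) = (-2 + W)*(2*W) = 2*W*(-2 + W))
(24 + K(-1 - 3, M(y(-3))))*w(-9) = (24 + 2)*(-9) = 26*(-9) = -234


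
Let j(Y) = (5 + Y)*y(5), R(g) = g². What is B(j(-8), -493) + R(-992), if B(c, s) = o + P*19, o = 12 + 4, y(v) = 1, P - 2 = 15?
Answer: 984403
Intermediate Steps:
P = 17 (P = 2 + 15 = 17)
o = 16
j(Y) = 5 + Y (j(Y) = (5 + Y)*1 = 5 + Y)
B(c, s) = 339 (B(c, s) = 16 + 17*19 = 16 + 323 = 339)
B(j(-8), -493) + R(-992) = 339 + (-992)² = 339 + 984064 = 984403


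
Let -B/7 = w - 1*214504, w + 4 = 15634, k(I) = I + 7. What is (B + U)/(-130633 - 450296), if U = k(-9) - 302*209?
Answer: -1328998/580929 ≈ -2.2877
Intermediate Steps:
k(I) = 7 + I
U = -63120 (U = (7 - 9) - 302*209 = -2 - 63118 = -63120)
w = 15630 (w = -4 + 15634 = 15630)
B = 1392118 (B = -7*(15630 - 1*214504) = -7*(15630 - 214504) = -7*(-198874) = 1392118)
(B + U)/(-130633 - 450296) = (1392118 - 63120)/(-130633 - 450296) = 1328998/(-580929) = 1328998*(-1/580929) = -1328998/580929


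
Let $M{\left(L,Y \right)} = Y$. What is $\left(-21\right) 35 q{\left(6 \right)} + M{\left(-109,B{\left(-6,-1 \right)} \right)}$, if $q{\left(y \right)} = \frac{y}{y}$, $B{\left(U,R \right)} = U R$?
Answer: $-729$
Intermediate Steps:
$B{\left(U,R \right)} = R U$
$q{\left(y \right)} = 1$
$\left(-21\right) 35 q{\left(6 \right)} + M{\left(-109,B{\left(-6,-1 \right)} \right)} = \left(-21\right) 35 \cdot 1 - -6 = \left(-735\right) 1 + 6 = -735 + 6 = -729$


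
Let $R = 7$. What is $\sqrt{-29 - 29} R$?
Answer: $7 i \sqrt{58} \approx 53.31 i$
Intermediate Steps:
$\sqrt{-29 - 29} R = \sqrt{-29 - 29} \cdot 7 = \sqrt{-58} \cdot 7 = i \sqrt{58} \cdot 7 = 7 i \sqrt{58}$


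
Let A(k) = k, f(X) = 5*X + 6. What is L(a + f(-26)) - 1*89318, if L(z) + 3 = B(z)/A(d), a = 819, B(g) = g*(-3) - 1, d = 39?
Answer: -3485605/39 ≈ -89375.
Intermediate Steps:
B(g) = -1 - 3*g (B(g) = -3*g - 1 = -1 - 3*g)
f(X) = 6 + 5*X
L(z) = -118/39 - z/13 (L(z) = -3 + (-1 - 3*z)/39 = -3 + (-1 - 3*z)*(1/39) = -3 + (-1/39 - z/13) = -118/39 - z/13)
L(a + f(-26)) - 1*89318 = (-118/39 - (819 + (6 + 5*(-26)))/13) - 1*89318 = (-118/39 - (819 + (6 - 130))/13) - 89318 = (-118/39 - (819 - 124)/13) - 89318 = (-118/39 - 1/13*695) - 89318 = (-118/39 - 695/13) - 89318 = -2203/39 - 89318 = -3485605/39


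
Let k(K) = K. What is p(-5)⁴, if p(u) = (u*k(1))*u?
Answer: 390625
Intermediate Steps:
p(u) = u² (p(u) = (u*1)*u = u*u = u²)
p(-5)⁴ = ((-5)²)⁴ = 25⁴ = 390625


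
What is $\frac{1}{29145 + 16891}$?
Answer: $\frac{1}{46036} \approx 2.1722 \cdot 10^{-5}$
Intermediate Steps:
$\frac{1}{29145 + 16891} = \frac{1}{46036}$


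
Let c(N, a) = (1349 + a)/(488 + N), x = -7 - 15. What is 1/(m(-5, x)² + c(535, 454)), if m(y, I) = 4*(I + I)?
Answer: 341/10563417 ≈ 3.2281e-5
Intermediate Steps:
x = -22
m(y, I) = 8*I (m(y, I) = 4*(2*I) = 8*I)
c(N, a) = (1349 + a)/(488 + N)
1/(m(-5, x)² + c(535, 454)) = 1/((8*(-22))² + (1349 + 454)/(488 + 535)) = 1/((-176)² + 1803/1023) = 1/(30976 + (1/1023)*1803) = 1/(30976 + 601/341) = 1/(10563417/341) = 341/10563417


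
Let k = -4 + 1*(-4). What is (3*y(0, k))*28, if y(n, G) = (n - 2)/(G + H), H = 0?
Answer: 21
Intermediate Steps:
k = -8 (k = -4 - 4 = -8)
y(n, G) = (-2 + n)/G (y(n, G) = (n - 2)/(G + 0) = (-2 + n)/G)
(3*y(0, k))*28 = (3*((-2 + 0)/(-8)))*28 = (3*(-⅛*(-2)))*28 = (3*(¼))*28 = (¾)*28 = 21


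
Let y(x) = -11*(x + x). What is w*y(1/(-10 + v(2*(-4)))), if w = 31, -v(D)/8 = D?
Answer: -341/27 ≈ -12.630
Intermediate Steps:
v(D) = -8*D
y(x) = -22*x
w*y(1/(-10 + v(2*(-4)))) = 31*(-22/(-10 - 16*(-4))) = 31*(-22/(-10 - 8*(-8))) = 31*(-22/(-10 + 64)) = 31*(-22/54) = 31*(-22*1/54) = 31*(-11/27) = -341/27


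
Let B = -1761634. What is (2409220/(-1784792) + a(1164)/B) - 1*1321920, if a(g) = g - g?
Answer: -589838662465/446198 ≈ -1.3219e+6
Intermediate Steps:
a(g) = 0
(2409220/(-1784792) + a(1164)/B) - 1*1321920 = (2409220/(-1784792) + 0/(-1761634)) - 1*1321920 = (2409220*(-1/1784792) + 0*(-1/1761634)) - 1321920 = (-602305/446198 + 0) - 1321920 = -602305/446198 - 1321920 = -589838662465/446198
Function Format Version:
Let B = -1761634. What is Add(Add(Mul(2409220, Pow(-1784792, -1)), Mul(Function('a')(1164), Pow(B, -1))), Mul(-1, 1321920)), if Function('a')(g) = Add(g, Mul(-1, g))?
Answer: Rational(-589838662465, 446198) ≈ -1.3219e+6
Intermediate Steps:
Function('a')(g) = 0
Add(Add(Mul(2409220, Pow(-1784792, -1)), Mul(Function('a')(1164), Pow(B, -1))), Mul(-1, 1321920)) = Add(Add(Mul(2409220, Pow(-1784792, -1)), Mul(0, Pow(-1761634, -1))), Mul(-1, 1321920)) = Add(Add(Mul(2409220, Rational(-1, 1784792)), Mul(0, Rational(-1, 1761634))), -1321920) = Add(Add(Rational(-602305, 446198), 0), -1321920) = Add(Rational(-602305, 446198), -1321920) = Rational(-589838662465, 446198)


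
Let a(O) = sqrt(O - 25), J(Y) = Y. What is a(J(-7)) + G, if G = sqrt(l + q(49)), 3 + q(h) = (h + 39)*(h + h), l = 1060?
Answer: sqrt(9681) + 4*I*sqrt(2) ≈ 98.392 + 5.6569*I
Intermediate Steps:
q(h) = -3 + 2*h*(39 + h) (q(h) = -3 + (h + 39)*(h + h) = -3 + (39 + h)*(2*h) = -3 + 2*h*(39 + h))
G = sqrt(9681) (G = sqrt(1060 + (-3 + 2*49**2 + 78*49)) = sqrt(1060 + (-3 + 2*2401 + 3822)) = sqrt(1060 + (-3 + 4802 + 3822)) = sqrt(1060 + 8621) = sqrt(9681) ≈ 98.392)
a(O) = sqrt(-25 + O)
a(J(-7)) + G = sqrt(-25 - 7) + sqrt(9681) = sqrt(-32) + sqrt(9681) = 4*I*sqrt(2) + sqrt(9681) = sqrt(9681) + 4*I*sqrt(2)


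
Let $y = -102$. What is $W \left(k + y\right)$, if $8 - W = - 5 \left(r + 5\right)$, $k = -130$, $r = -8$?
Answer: $1624$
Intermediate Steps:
$W = -7$ ($W = 8 - - 5 \left(-8 + 5\right) = 8 - \left(-5\right) \left(-3\right) = 8 - 15 = -7$)
$W \left(k + y\right) = - 7 \left(-130 - 102\right) = \left(-7\right) \left(-232\right) = 1624$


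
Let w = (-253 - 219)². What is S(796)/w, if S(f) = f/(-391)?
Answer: -199/21777136 ≈ -9.1380e-6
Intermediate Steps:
S(f) = -f/391 (S(f) = f*(-1/391) = -f/391)
w = 222784 (w = (-472)² = 222784)
S(796)/w = -1/391*796/222784 = -796/391*1/222784 = -199/21777136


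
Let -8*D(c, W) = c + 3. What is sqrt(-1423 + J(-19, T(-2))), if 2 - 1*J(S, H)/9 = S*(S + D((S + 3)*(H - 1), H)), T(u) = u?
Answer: I*sqrt(91906)/4 ≈ 75.79*I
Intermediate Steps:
D(c, W) = -3/8 - c/8 (D(c, W) = -(c + 3)/8 = -(3 + c)/8 = -3/8 - c/8)
J(S, H) = 18 - 9*S*(-3/8 + S - (-1 + H)*(3 + S)/8) (J(S, H) = 18 - 9*S*(S + (-3/8 - (S + 3)*(H - 1)/8)) = 18 - 9*S*(S + (-3/8 - (3 + S)*(-1 + H)/8)) = 18 - 9*S*(S + (-3/8 - (-1 + H)*(3 + S)/8)) = 18 - 9*S*(-3/8 + S - (-1 + H)*(3 + S)/8))
sqrt(-1423 + J(-19, T(-2))) = sqrt(-1423 + (18 - 9*(-19)**2 + (9/8)*(-19)*(-1*(-19) + 3*(-2) - 2*(-19)))) = sqrt(-1423 + (18 - 9*361 + (9/8)*(-19)*(19 - 6 + 38))) = sqrt(-1423 + (18 - 3249 + (9/8)*(-19)*51)) = sqrt(-1423 + (18 - 3249 - 8721/8)) = sqrt(-1423 - 34569/8) = sqrt(-45953/8) = I*sqrt(91906)/4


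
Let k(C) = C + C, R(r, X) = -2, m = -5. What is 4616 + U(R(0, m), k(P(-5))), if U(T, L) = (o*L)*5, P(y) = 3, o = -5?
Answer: 4466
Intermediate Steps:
k(C) = 2*C
U(T, L) = -25*L (U(T, L) = -5*L*5 = -25*L)
4616 + U(R(0, m), k(P(-5))) = 4616 - 50*3 = 4616 - 25*6 = 4616 - 150 = 4466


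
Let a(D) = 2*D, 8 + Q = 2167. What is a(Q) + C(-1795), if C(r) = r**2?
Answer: 3226343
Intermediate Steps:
Q = 2159 (Q = -8 + 2167 = 2159)
a(Q) + C(-1795) = 2*2159 + (-1795)**2 = 4318 + 3222025 = 3226343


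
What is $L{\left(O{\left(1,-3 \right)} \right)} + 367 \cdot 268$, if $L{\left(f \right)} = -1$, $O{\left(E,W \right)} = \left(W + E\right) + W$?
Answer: $98355$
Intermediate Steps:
$O{\left(E,W \right)} = E + 2 W$ ($O{\left(E,W \right)} = \left(E + W\right) + W = E + 2 W$)
$L{\left(O{\left(1,-3 \right)} \right)} + 367 \cdot 268 = -1 + 367 \cdot 268 = -1 + 98356 = 98355$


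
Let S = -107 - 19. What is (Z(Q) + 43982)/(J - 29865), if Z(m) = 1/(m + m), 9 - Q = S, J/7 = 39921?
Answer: 11875141/67387140 ≈ 0.17622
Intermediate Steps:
J = 279447 (J = 7*39921 = 279447)
S = -126
Q = 135 (Q = 9 - 1*(-126) = 9 + 126 = 135)
Z(m) = 1/(2*m)
(Z(Q) + 43982)/(J - 29865) = ((½)/135 + 43982)/(279447 - 29865) = ((½)*(1/135) + 43982)/249582 = (1/270 + 43982)*(1/249582) = (11875141/270)*(1/249582) = 11875141/67387140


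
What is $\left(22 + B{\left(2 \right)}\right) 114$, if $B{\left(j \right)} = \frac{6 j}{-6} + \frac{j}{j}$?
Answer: $2394$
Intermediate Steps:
$B{\left(j \right)} = 1 - j$ ($B{\left(j \right)} = 6 j \left(- \frac{1}{6}\right) + 1 = - j + 1 = 1 - j$)
$\left(22 + B{\left(2 \right)}\right) 114 = \left(22 + \left(1 - 2\right)\right) 114 = \left(22 - 1\right) 114 = 21 \cdot 114 = 2394$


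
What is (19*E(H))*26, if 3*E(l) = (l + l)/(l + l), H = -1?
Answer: 494/3 ≈ 164.67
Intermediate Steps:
E(l) = ⅓ (E(l) = ((l + l)/(l + l))/3 = ((2*l)/((2*l)))/3 = ((2*l)*(1/(2*l)))/3 = (⅓)*1 = ⅓)
(19*E(H))*26 = (19*(⅓))*26 = (19/3)*26 = 494/3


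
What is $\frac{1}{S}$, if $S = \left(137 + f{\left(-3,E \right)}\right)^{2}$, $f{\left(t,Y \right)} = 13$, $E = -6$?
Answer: $\frac{1}{22500} \approx 4.4444 \cdot 10^{-5}$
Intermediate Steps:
$S = 22500$ ($S = \left(137 + 13\right)^{2} = 150^{2} = 22500$)
$\frac{1}{S} = \frac{1}{22500}$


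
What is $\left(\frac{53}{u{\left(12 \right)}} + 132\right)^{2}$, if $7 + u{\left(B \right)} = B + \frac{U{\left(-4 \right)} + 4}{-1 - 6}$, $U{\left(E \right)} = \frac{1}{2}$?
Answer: $\frac{77334436}{3721} \approx 20783.0$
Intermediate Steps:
$U{\left(E \right)} = \frac{1}{2}$
$u{\left(B \right)} = - \frac{107}{14} + B$ ($u{\left(B \right)} = -7 + \left(B + \frac{\frac{1}{2} + 4}{-1 - 6}\right) = -7 + \left(B + \frac{9}{2 \left(-7\right)}\right) = -7 + \left(B + \frac{9}{2} \left(- \frac{1}{7}\right)\right) = -7 + \left(B - \frac{9}{14}\right) = -7 + \left(- \frac{9}{14} + B\right) = - \frac{107}{14} + B$)
$\left(\frac{53}{u{\left(12 \right)}} + 132\right)^{2} = \left(\frac{53}{- \frac{107}{14} + 12} + 132\right)^{2} = \left(\frac{53}{\frac{61}{14}} + 132\right)^{2} = \left(53 \cdot \frac{14}{61} + 132\right)^{2} = \left(\frac{742}{61} + 132\right)^{2} = \left(\frac{8794}{61}\right)^{2} = \frac{77334436}{3721}$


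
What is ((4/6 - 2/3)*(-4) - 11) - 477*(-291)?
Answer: 138796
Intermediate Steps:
((4/6 - 2/3)*(-4) - 11) - 477*(-291) = ((4*(1/6) - 2*1/3)*(-4) - 11) + 138807 = ((2/3 - 2/3)*(-4) - 11) + 138807 = (0*(-4) - 11) + 138807 = (0 - 11) + 138807 = -11 + 138807 = 138796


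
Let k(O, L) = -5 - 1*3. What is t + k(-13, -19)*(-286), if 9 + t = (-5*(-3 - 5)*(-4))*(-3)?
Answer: 2759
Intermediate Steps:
k(O, L) = -8 (k(O, L) = -5 - 3 = -8)
t = 471 (t = -9 + (-5*(-3 - 5)*(-4))*(-3) = -9 + (-5*(-8)*(-4))*(-3) = -9 + (40*(-4))*(-3) = -9 - 160*(-3) = -9 + 480 = 471)
t + k(-13, -19)*(-286) = 471 - 8*(-286) = 471 + 2288 = 2759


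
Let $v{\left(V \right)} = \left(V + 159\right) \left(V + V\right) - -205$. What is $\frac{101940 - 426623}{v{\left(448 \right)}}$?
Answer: $- \frac{324683}{544077} \approx -0.59676$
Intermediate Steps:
$v{\left(V \right)} = 205 + 2 V \left(159 + V\right)$ ($v{\left(V \right)} = \left(159 + V\right) 2 V + 205 = 2 V \left(159 + V\right) + 205 = 205 + 2 V \left(159 + V\right)$)
$\frac{101940 - 426623}{v{\left(448 \right)}} = \frac{101940 - 426623}{205 + 2 \cdot 448^{2} + 318 \cdot 448} = - \frac{324683}{205 + 2 \cdot 200704 + 142464} = - \frac{324683}{205 + 401408 + 142464} = - \frac{324683}{544077}$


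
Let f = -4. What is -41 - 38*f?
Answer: 111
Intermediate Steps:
-41 - 38*f = -41 - 38*(-4) = -41 + 152 = 111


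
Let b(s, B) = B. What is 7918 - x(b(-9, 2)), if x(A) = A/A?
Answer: 7917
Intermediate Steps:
x(A) = 1
7918 - x(b(-9, 2)) = 7918 - 1*1 = 7918 - 1 = 7917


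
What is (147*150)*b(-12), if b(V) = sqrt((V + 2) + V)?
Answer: 22050*I*sqrt(22) ≈ 1.0342e+5*I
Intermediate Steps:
b(V) = sqrt(2 + 2*V) (b(V) = sqrt((2 + V) + V) = sqrt(2 + 2*V))
(147*150)*b(-12) = (147*150)*sqrt(2 + 2*(-12)) = 22050*sqrt(2 - 24) = 22050*sqrt(-22) = 22050*(I*sqrt(22)) = 22050*I*sqrt(22)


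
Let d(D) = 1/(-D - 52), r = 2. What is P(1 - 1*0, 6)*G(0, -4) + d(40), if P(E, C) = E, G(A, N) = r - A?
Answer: 183/92 ≈ 1.9891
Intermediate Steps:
G(A, N) = 2 - A
d(D) = 1/(-52 - D)
P(1 - 1*0, 6)*G(0, -4) + d(40) = (1 - 1*0)*(2 - 1*0) - 1/(52 + 40) = (1 + 0)*(2 + 0) - 1/92 = 1*2 - 1*1/92 = 2 - 1/92 = 183/92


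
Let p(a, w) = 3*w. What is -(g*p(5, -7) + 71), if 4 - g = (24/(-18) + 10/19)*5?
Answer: 1857/19 ≈ 97.737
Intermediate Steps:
g = 458/57 (g = 4 - (24/(-18) + 10/19)*5 = 4 - (24*(-1/18) + 10*(1/19))*5 = 4 - (-4/3 + 10/19)*5 = 4 - (-46)*5/57 = 4 - 1*(-230/57) = 4 + 230/57 = 458/57 ≈ 8.0351)
-(g*p(5, -7) + 71) = -(458*(3*(-7))/57 + 71) = -((458/57)*(-21) + 71) = -(-3206/19 + 71) = -1*(-1857/19) = 1857/19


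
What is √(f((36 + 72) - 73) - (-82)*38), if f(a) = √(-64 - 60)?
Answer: √(3116 + 2*I*√31) ≈ 55.821 + 0.09974*I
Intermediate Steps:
f(a) = 2*I*√31 (f(a) = √(-124) = 2*I*√31)
√(f((36 + 72) - 73) - (-82)*38) = √(2*I*√31 - (-82)*38) = √(2*I*√31 - 1*(-3116)) = √(2*I*√31 + 3116) = √(3116 + 2*I*√31)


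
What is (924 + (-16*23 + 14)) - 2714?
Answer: -2144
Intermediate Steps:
(924 + (-16*23 + 14)) - 2714 = (924 + (-368 + 14)) - 2714 = (924 - 354) - 2714 = 570 - 2714 = -2144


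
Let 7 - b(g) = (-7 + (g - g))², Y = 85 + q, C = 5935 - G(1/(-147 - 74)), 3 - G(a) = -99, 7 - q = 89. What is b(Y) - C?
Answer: -5875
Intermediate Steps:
q = -82 (q = 7 - 1*89 = 7 - 89 = -82)
G(a) = 102 (G(a) = 3 - 1*(-99) = 3 + 99 = 102)
C = 5833 (C = 5935 - 1*102 = 5935 - 102 = 5833)
Y = 3 (Y = 85 - 82 = 3)
b(g) = -42 (b(g) = 7 - (-7 + (g - g))² = 7 - (-7 + 0)² = 7 - 1*(-7)² = 7 - 1*49 = 7 - 49 = -42)
b(Y) - C = -42 - 1*5833 = -42 - 5833 = -5875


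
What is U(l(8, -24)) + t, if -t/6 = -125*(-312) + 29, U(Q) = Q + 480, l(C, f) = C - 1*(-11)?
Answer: -233675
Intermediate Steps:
l(C, f) = 11 + C (l(C, f) = C + 11 = 11 + C)
U(Q) = 480 + Q
t = -234174 (t = -6*(-125*(-312) + 29) = -6*(39000 + 29) = -6*39029 = -234174)
U(l(8, -24)) + t = (480 + (11 + 8)) - 234174 = (480 + 19) - 234174 = 499 - 234174 = -233675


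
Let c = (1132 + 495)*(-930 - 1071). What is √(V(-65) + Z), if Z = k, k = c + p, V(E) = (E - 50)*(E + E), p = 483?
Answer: I*√3240194 ≈ 1800.1*I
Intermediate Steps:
V(E) = 2*E*(-50 + E) (V(E) = (-50 + E)*(2*E) = 2*E*(-50 + E))
c = -3255627 (c = 1627*(-2001) = -3255627)
k = -3255144 (k = -3255627 + 483 = -3255144)
Z = -3255144
√(V(-65) + Z) = √(2*(-65)*(-50 - 65) - 3255144) = √(2*(-65)*(-115) - 3255144) = √(14950 - 3255144) = √(-3240194) = I*√3240194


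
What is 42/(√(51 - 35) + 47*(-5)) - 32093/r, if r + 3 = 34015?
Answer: -38277/34012 ≈ -1.1254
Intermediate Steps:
r = 34012 (r = -3 + 34015 = 34012)
42/(√(51 - 35) + 47*(-5)) - 32093/r = 42/(√(51 - 35) + 47*(-5)) - 32093/34012 = 42/(√16 - 235) - 32093*1/34012 = 42/(4 - 235) - 32093/34012 = 42/(-231) - 32093/34012 = 42*(-1/231) - 32093/34012 = -2/11 - 32093/34012 = -38277/34012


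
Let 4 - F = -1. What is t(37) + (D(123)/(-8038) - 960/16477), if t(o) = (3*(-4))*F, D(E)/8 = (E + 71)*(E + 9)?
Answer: -5664894084/66221063 ≈ -85.545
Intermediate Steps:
F = 5 (F = 4 - 1*(-1) = 4 + 1 = 5)
D(E) = 8*(9 + E)*(71 + E) (D(E) = 8*((E + 71)*(E + 9)) = 8*((71 + E)*(9 + E)) = 8*((9 + E)*(71 + E)) = 8*(9 + E)*(71 + E))
t(o) = -60 (t(o) = (3*(-4))*5 = -12*5 = -60)
t(37) + (D(123)/(-8038) - 960/16477) = -60 + ((5112 + 8*123**2 + 640*123)/(-8038) - 960/16477) = -60 + ((5112 + 8*15129 + 78720)*(-1/8038) - 960*1/16477) = -60 + ((5112 + 121032 + 78720)*(-1/8038) - 960/16477) = -60 + (204864*(-1/8038) - 960/16477) = -60 + (-102432/4019 - 960/16477) = -60 - 1691630304/66221063 = -5664894084/66221063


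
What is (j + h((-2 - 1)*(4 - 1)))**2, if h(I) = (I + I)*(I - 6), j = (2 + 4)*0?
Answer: 72900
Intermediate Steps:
j = 0 (j = 6*0 = 0)
h(I) = 2*I*(-6 + I) (h(I) = (2*I)*(-6 + I) = 2*I*(-6 + I))
(j + h((-2 - 1)*(4 - 1)))**2 = (0 + 2*((-2 - 1)*(4 - 1))*(-6 + (-2 - 1)*(4 - 1)))**2 = (0 + 2*(-3*3)*(-6 - 3*3))**2 = (0 + 2*(-9)*(-6 - 9))**2 = (0 + 2*(-9)*(-15))**2 = (0 + 270)**2 = 270**2 = 72900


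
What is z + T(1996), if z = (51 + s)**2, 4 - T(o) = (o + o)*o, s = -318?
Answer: -7896739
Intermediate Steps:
T(o) = 4 - 2*o**2 (T(o) = 4 - (o + o)*o = 4 - 2*o*o = 4 - 2*o**2)
z = 71289 (z = (51 - 318)**2 = (-267)**2 = 71289)
z + T(1996) = 71289 + (4 - 2*1996**2) = 71289 + (4 - 2*3984016) = 71289 + (4 - 7968032) = 71289 - 7968028 = -7896739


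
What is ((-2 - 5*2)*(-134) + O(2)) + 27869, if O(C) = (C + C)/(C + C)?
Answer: 29478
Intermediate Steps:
O(C) = 1 (O(C) = (2*C)/((2*C)) = (2*C)*(1/(2*C)) = 1)
((-2 - 5*2)*(-134) + O(2)) + 27869 = ((-2 - 5*2)*(-134) + 1) + 27869 = ((-2 - 10)*(-134) + 1) + 27869 = (-12*(-134) + 1) + 27869 = (1608 + 1) + 27869 = 1609 + 27869 = 29478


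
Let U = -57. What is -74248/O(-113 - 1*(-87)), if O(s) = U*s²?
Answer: 18562/9633 ≈ 1.9269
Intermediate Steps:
O(s) = -57*s²
-74248/O(-113 - 1*(-87)) = -74248*(-1/(57*(-113 - 1*(-87))²)) = -74248*(-1/(57*(-113 + 87)²)) = -74248/((-57*(-26)²)) = -74248/((-57*676)) = -74248/(-38532) = -74248*(-1/38532) = 18562/9633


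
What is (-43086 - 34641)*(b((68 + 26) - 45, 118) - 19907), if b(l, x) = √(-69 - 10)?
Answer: 1547311389 - 77727*I*√79 ≈ 1.5473e+9 - 6.9085e+5*I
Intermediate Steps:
b(l, x) = I*√79 (b(l, x) = √(-79) = I*√79)
(-43086 - 34641)*(b((68 + 26) - 45, 118) - 19907) = (-43086 - 34641)*(I*√79 - 19907) = -77727*(-19907 + I*√79) = 1547311389 - 77727*I*√79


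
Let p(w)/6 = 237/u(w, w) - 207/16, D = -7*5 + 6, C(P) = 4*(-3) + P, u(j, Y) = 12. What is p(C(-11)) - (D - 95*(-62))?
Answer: -46561/8 ≈ -5820.1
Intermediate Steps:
C(P) = -12 + P
D = -29 (D = -35 + 6 = -29)
p(w) = 327/8 (p(w) = 6*(237/12 - 207/16) = 6*(237*(1/12) - 207*1/16) = 6*(79/4 - 207/16) = 6*(109/16) = 327/8)
p(C(-11)) - (D - 95*(-62)) = 327/8 - (-29 - 95*(-62)) = 327/8 - (-29 + 5890) = 327/8 - 1*5861 = 327/8 - 5861 = -46561/8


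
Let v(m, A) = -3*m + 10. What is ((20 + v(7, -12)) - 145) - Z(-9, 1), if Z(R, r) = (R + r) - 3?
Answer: -125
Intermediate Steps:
v(m, A) = 10 - 3*m
Z(R, r) = -3 + R + r
((20 + v(7, -12)) - 145) - Z(-9, 1) = ((20 + (10 - 3*7)) - 145) - (-3 - 9 + 1) = ((20 + (10 - 21)) - 145) - 1*(-11) = ((20 - 11) - 145) + 11 = (9 - 145) + 11 = -136 + 11 = -125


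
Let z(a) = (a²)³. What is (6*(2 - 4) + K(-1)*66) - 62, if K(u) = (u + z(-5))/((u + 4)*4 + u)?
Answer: 93670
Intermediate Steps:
z(a) = a⁶
K(u) = (15625 + u)/(16 + 5*u) (K(u) = (u + (-5)⁶)/((u + 4)*4 + u) = (u + 15625)/((4 + u)*4 + u) = (15625 + u)/((16 + 4*u) + u) = (15625 + u)/(16 + 5*u))
(6*(2 - 4) + K(-1)*66) - 62 = (6*(2 - 4) + ((15625 - 1)/(16 + 5*(-1)))*66) - 62 = (6*(-2) + (15624/(16 - 5))*66) - 62 = (-12 + (15624/11)*66) - 62 = (-12 + 93744) - 62 = 93732 - 62 = 93670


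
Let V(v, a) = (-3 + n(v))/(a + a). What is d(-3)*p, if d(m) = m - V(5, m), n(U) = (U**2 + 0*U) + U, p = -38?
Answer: -57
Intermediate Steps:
n(U) = U + U**2 (n(U) = (U**2 + 0) + U = U**2 + U = U + U**2)
V(v, a) = (-3 + v*(1 + v))/(2*a) (V(v, a) = (-3 + v*(1 + v))/(a + a) = (-3 + v*(1 + v))/((2*a)) = (-3 + v*(1 + v))*(1/(2*a)) = (-3 + v*(1 + v))/(2*a))
d(m) = m - 27/(2*m) (d(m) = m - (-3 + 5*(1 + 5))/(2*m) = m - (-3 + 5*6)/(2*m) = m - (-3 + 30)/(2*m) = m - 27/(2*m))
d(-3)*p = (-3 - 27/2/(-3))*(-38) = (-3 - 27/2*(-1/3))*(-38) = (-3 + 9/2)*(-38) = (3/2)*(-38) = -57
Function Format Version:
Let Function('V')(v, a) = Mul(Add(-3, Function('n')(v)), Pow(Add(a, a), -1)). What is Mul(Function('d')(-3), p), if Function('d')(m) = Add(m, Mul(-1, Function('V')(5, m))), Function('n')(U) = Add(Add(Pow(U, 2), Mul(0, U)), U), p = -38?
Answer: -57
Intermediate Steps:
Function('n')(U) = Add(U, Pow(U, 2)) (Function('n')(U) = Add(Add(Pow(U, 2), 0), U) = Add(Pow(U, 2), U) = Add(U, Pow(U, 2)))
Function('V')(v, a) = Mul(Rational(1, 2), Pow(a, -1), Add(-3, Mul(v, Add(1, v)))) (Function('V')(v, a) = Mul(Add(-3, Mul(v, Add(1, v))), Pow(Add(a, a), -1)) = Mul(Add(-3, Mul(v, Add(1, v))), Pow(Mul(2, a), -1)) = Mul(Add(-3, Mul(v, Add(1, v))), Mul(Rational(1, 2), Pow(a, -1))) = Mul(Rational(1, 2), Pow(a, -1), Add(-3, Mul(v, Add(1, v)))))
Function('d')(m) = Add(m, Mul(Rational(-27, 2), Pow(m, -1))) (Function('d')(m) = Add(m, Mul(-1, Mul(Rational(1, 2), Pow(m, -1), Add(-3, Mul(5, Add(1, 5)))))) = Add(m, Mul(-1, Mul(Rational(1, 2), Pow(m, -1), Add(-3, Mul(5, 6))))) = Add(m, Mul(-1, Mul(Rational(1, 2), Pow(m, -1), Add(-3, 30)))) = Add(m, Mul(-1, Mul(Rational(1, 2), Pow(m, -1), 27))) = Add(m, Mul(-1, Mul(Rational(27, 2), Pow(m, -1)))) = Add(m, Mul(Rational(-27, 2), Pow(m, -1))))
Mul(Function('d')(-3), p) = Mul(Add(-3, Mul(Rational(-27, 2), Pow(-3, -1))), -38) = Mul(Add(-3, Mul(Rational(-27, 2), Rational(-1, 3))), -38) = Mul(Add(-3, Rational(9, 2)), -38) = Mul(Rational(3, 2), -38) = -57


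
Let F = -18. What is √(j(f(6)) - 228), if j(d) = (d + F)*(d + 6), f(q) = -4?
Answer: 4*I*√17 ≈ 16.492*I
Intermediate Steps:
j(d) = (-18 + d)*(6 + d) (j(d) = (d - 18)*(d + 6) = (-18 + d)*(6 + d))
√(j(f(6)) - 228) = √((-108 + (-4)² - 12*(-4)) - 228) = √((-108 + 16 + 48) - 228) = √(-44 - 228) = √(-272) = 4*I*√17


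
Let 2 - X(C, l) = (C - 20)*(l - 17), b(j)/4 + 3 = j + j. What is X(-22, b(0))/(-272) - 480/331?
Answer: 16996/5627 ≈ 3.0204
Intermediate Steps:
b(j) = -12 + 8*j (b(j) = -12 + 4*(j + j) = -12 + 4*(2*j) = -12 + 8*j)
X(C, l) = 2 - (-20 + C)*(-17 + l) (X(C, l) = 2 - (C - 20)*(l - 17) = 2 - (-20 + C)*(-17 + l))
X(-22, b(0))/(-272) - 480/331 = (-338 + 17*(-22) + 20*(-12 + 8*0) - 1*(-22)*(-12 + 8*0))/(-272) - 480/331 = (-338 - 374 + 20*(-12 + 0) - 1*(-22)*(-12 + 0))*(-1/272) - 480*1/331 = (-338 - 374 + 20*(-12) - 1*(-22)*(-12))*(-1/272) - 480/331 = (-338 - 374 - 240 - 264)*(-1/272) - 480/331 = -1216*(-1/272) - 480/331 = 76/17 - 480/331 = 16996/5627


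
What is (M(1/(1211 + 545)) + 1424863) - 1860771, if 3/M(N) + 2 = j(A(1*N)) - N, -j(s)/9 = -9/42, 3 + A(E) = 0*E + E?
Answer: -128605152/295 ≈ -4.3595e+5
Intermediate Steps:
A(E) = -3 + E (A(E) = -3 + (0*E + E) = -3 + (0 + E) = -3 + E)
j(s) = 27/14 (j(s) = -(-81)/42 = -9*(-3/14) = 27/14)
M(N) = 3/(-1/14 - N) (M(N) = 3/(-2 + (27/14 - N)) = 3/(-1/14 - N))
(M(1/(1211 + 545)) + 1424863) - 1860771 = (-42/(1 + 14/(1211 + 545)) + 1424863) - 1860771 = (-42/(1 + 14/1756) + 1424863) - 1860771 = (-42/(1 + 14*(1/1756)) + 1424863) - 1860771 = (-42/(1 + 7/878) + 1424863) - 1860771 = (-42/885/878 + 1424863) - 1860771 = (-42*878/885 + 1424863) - 1860771 = (-12292/295 + 1424863) - 1860771 = 420322293/295 - 1860771 = -128605152/295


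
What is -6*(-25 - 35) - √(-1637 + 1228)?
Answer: 360 - I*√409 ≈ 360.0 - 20.224*I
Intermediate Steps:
-6*(-25 - 35) - √(-1637 + 1228) = -6*(-60) - √(-409) = 360 - I*√409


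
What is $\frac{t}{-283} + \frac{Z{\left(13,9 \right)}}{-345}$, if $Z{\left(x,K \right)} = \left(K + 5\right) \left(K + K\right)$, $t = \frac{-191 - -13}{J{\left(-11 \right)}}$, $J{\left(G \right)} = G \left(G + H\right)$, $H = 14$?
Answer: $- \frac{804946}{1073985} \approx -0.74949$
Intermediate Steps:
$J{\left(G \right)} = G \left(14 + G\right)$ ($J{\left(G \right)} = G \left(G + 14\right) = G \left(14 + G\right)$)
$t = \frac{178}{33}$ ($t = \frac{-191 - -13}{\left(-11\right) \left(14 - 11\right)} = \frac{-191 + 13}{\left(-11\right) 3} = - \frac{178}{-33} = \left(-178\right) \left(- \frac{1}{33}\right) = \frac{178}{33} \approx 5.3939$)
$Z{\left(x,K \right)} = 2 K \left(5 + K\right)$ ($Z{\left(x,K \right)} = \left(5 + K\right) 2 K = 2 K \left(5 + K\right)$)
$\frac{t}{-283} + \frac{Z{\left(13,9 \right)}}{-345} = \frac{178}{33 \left(-283\right)} + \frac{2 \cdot 9 \left(5 + 9\right)}{-345} = \frac{178}{33} \left(- \frac{1}{283}\right) + 2 \cdot 9 \cdot 14 \left(- \frac{1}{345}\right) = - \frac{178}{9339} + 252 \left(- \frac{1}{345}\right) = - \frac{178}{9339} - \frac{84}{115} = - \frac{804946}{1073985}$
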